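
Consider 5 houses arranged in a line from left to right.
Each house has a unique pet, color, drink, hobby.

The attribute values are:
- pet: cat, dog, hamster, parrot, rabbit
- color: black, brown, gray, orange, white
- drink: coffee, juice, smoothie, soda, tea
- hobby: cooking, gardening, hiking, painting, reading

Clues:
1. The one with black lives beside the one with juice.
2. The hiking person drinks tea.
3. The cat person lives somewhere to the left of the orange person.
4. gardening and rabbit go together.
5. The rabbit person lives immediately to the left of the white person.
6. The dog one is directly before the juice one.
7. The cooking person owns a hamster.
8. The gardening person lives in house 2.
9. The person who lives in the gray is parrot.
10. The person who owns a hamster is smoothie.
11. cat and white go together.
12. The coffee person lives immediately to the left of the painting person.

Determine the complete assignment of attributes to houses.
Solution:

House | Pet | Color | Drink | Hobby
-----------------------------------
  1   | dog | black | tea | hiking
  2   | rabbit | brown | juice | gardening
  3   | cat | white | coffee | reading
  4   | parrot | gray | soda | painting
  5   | hamster | orange | smoothie | cooking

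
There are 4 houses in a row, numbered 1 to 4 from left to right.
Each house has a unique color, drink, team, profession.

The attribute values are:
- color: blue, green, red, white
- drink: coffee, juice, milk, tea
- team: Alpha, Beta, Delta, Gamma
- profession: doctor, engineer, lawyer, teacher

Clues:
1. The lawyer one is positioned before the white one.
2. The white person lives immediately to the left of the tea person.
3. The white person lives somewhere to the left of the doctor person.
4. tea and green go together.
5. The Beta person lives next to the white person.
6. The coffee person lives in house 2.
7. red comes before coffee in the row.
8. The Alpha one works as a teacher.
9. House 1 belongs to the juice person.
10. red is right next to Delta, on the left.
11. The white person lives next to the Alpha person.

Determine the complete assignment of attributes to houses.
Solution:

House | Color | Drink | Team | Profession
-----------------------------------------
  1   | red | juice | Beta | lawyer
  2   | white | coffee | Delta | engineer
  3   | green | tea | Alpha | teacher
  4   | blue | milk | Gamma | doctor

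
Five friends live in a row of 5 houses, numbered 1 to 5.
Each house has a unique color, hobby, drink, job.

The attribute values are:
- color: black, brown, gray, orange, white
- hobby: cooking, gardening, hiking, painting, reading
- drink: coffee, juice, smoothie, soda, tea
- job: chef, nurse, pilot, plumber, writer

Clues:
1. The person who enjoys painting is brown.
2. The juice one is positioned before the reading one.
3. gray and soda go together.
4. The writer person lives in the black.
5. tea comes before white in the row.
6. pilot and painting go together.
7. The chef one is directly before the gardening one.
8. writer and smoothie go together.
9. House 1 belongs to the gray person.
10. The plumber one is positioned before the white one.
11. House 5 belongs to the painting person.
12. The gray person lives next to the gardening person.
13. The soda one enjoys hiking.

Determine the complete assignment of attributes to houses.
Solution:

House | Color | Hobby | Drink | Job
-----------------------------------
  1   | gray | hiking | soda | chef
  2   | orange | gardening | tea | plumber
  3   | white | cooking | juice | nurse
  4   | black | reading | smoothie | writer
  5   | brown | painting | coffee | pilot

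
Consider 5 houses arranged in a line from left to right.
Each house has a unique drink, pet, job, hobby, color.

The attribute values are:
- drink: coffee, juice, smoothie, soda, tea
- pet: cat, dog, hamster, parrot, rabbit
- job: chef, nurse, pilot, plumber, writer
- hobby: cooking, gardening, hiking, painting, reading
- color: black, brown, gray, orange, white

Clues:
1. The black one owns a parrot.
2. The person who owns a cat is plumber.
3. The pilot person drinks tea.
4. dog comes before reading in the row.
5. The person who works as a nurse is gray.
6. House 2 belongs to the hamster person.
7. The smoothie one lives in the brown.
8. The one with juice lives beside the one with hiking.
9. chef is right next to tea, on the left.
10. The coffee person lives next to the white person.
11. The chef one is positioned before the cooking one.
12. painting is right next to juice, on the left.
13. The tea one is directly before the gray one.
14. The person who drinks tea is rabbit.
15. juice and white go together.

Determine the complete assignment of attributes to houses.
Solution:

House | Drink | Pet | Job | Hobby | Color
-----------------------------------------
  1   | coffee | parrot | writer | painting | black
  2   | juice | hamster | chef | gardening | white
  3   | tea | rabbit | pilot | hiking | orange
  4   | soda | dog | nurse | cooking | gray
  5   | smoothie | cat | plumber | reading | brown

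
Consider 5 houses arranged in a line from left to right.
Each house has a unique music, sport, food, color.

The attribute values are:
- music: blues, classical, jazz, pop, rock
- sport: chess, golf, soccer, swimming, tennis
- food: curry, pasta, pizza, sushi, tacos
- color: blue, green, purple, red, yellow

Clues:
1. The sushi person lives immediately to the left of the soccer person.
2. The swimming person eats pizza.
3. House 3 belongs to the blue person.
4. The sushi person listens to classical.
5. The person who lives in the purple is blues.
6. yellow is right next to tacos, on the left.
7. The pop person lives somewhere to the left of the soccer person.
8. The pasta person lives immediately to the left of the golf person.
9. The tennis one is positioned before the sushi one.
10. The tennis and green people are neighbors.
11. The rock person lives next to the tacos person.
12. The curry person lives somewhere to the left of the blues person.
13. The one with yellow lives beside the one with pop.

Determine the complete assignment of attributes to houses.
Solution:

House | Music | Sport | Food | Color
------------------------------------
  1   | rock | tennis | pasta | yellow
  2   | pop | golf | tacos | green
  3   | classical | chess | sushi | blue
  4   | jazz | soccer | curry | red
  5   | blues | swimming | pizza | purple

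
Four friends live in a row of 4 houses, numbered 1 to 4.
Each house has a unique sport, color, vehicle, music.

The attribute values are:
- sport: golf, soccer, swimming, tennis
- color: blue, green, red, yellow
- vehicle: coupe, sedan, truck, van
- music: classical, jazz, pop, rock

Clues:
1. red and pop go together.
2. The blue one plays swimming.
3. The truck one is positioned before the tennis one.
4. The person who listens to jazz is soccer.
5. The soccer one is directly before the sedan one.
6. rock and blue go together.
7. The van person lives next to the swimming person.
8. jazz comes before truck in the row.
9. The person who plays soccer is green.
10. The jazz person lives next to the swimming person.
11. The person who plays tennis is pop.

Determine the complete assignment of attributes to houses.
Solution:

House | Sport | Color | Vehicle | Music
---------------------------------------
  1   | soccer | green | van | jazz
  2   | swimming | blue | sedan | rock
  3   | golf | yellow | truck | classical
  4   | tennis | red | coupe | pop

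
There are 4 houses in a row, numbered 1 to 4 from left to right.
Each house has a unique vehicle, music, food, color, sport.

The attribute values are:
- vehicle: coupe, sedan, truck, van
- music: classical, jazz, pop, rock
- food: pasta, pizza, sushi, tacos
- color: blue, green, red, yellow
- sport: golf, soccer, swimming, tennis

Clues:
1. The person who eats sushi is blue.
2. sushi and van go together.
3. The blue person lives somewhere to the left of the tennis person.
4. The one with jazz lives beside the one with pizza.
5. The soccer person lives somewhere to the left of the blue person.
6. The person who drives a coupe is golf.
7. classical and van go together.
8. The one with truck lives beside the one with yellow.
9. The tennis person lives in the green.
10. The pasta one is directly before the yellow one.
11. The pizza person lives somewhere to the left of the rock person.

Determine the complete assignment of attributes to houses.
Solution:

House | Vehicle | Music | Food | Color | Sport
----------------------------------------------
  1   | truck | jazz | pasta | red | soccer
  2   | coupe | pop | pizza | yellow | golf
  3   | van | classical | sushi | blue | swimming
  4   | sedan | rock | tacos | green | tennis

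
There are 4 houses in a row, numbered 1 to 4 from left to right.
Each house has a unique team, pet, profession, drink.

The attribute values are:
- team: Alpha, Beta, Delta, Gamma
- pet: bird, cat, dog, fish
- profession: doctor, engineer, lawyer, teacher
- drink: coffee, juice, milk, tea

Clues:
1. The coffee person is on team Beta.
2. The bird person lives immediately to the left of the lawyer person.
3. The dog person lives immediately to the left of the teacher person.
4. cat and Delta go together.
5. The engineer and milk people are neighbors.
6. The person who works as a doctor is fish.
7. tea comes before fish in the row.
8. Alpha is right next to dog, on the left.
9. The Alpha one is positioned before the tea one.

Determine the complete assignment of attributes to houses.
Solution:

House | Team | Pet | Profession | Drink
---------------------------------------
  1   | Alpha | bird | engineer | juice
  2   | Gamma | dog | lawyer | milk
  3   | Delta | cat | teacher | tea
  4   | Beta | fish | doctor | coffee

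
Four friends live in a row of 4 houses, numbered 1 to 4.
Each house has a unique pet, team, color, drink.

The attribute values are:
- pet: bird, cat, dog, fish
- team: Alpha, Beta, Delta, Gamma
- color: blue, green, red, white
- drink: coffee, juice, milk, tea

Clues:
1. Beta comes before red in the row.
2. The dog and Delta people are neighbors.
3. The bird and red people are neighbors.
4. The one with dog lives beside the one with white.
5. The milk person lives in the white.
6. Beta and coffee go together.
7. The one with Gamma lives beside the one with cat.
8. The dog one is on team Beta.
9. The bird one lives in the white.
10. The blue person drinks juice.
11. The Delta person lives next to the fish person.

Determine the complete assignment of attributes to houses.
Solution:

House | Pet | Team | Color | Drink
----------------------------------
  1   | dog | Beta | green | coffee
  2   | bird | Delta | white | milk
  3   | fish | Gamma | red | tea
  4   | cat | Alpha | blue | juice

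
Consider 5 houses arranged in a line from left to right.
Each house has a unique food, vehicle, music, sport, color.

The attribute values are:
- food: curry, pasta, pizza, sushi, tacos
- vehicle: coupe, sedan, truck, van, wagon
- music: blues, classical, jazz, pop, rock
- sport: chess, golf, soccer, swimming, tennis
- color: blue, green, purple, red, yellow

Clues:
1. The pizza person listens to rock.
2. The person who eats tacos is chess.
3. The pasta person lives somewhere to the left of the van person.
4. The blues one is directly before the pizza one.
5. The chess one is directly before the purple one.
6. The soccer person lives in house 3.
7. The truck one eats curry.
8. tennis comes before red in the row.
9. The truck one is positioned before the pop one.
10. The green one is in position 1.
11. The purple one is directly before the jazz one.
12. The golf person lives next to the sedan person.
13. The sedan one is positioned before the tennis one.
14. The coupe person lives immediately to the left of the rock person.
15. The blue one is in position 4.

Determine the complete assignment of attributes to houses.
Solution:

House | Food | Vehicle | Music | Sport | Color
----------------------------------------------
  1   | tacos | coupe | blues | chess | green
  2   | pizza | wagon | rock | golf | purple
  3   | pasta | sedan | jazz | soccer | yellow
  4   | curry | truck | classical | tennis | blue
  5   | sushi | van | pop | swimming | red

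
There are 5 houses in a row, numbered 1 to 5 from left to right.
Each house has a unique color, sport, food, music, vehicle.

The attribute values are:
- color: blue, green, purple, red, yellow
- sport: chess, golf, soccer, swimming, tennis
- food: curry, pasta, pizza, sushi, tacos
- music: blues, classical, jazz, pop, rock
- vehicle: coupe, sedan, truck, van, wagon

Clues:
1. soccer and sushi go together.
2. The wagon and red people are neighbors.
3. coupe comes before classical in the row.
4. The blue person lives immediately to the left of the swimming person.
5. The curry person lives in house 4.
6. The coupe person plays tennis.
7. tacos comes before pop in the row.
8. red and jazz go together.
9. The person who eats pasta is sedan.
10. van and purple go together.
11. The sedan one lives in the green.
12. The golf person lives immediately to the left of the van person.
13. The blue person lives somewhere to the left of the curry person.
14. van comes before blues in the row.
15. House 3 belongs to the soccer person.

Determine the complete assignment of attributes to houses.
Solution:

House | Color | Sport | Food | Music | Vehicle
----------------------------------------------
  1   | blue | golf | tacos | rock | truck
  2   | purple | swimming | pizza | pop | van
  3   | yellow | soccer | sushi | blues | wagon
  4   | red | tennis | curry | jazz | coupe
  5   | green | chess | pasta | classical | sedan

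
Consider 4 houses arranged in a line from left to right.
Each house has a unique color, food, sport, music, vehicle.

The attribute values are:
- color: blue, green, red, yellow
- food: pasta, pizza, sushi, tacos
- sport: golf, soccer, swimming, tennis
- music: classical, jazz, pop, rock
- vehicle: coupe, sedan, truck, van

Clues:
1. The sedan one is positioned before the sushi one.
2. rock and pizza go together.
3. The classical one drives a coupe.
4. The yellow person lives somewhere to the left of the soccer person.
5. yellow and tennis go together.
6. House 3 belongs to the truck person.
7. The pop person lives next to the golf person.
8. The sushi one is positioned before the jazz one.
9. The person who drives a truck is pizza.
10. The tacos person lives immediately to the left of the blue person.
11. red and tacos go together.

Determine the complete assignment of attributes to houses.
Solution:

House | Color | Food | Sport | Music | Vehicle
----------------------------------------------
  1   | red | tacos | swimming | pop | sedan
  2   | blue | sushi | golf | classical | coupe
  3   | yellow | pizza | tennis | rock | truck
  4   | green | pasta | soccer | jazz | van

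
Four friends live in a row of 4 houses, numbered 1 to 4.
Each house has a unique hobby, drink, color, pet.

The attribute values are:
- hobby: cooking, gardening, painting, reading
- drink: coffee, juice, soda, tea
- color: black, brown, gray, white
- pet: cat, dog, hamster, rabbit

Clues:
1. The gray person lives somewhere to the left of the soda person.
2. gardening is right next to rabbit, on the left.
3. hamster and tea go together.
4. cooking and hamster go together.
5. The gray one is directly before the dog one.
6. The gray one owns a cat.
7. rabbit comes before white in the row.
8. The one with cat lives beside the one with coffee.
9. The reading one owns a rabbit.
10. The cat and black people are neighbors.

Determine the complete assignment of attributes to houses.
Solution:

House | Hobby | Drink | Color | Pet
-----------------------------------
  1   | painting | juice | gray | cat
  2   | gardening | coffee | black | dog
  3   | reading | soda | brown | rabbit
  4   | cooking | tea | white | hamster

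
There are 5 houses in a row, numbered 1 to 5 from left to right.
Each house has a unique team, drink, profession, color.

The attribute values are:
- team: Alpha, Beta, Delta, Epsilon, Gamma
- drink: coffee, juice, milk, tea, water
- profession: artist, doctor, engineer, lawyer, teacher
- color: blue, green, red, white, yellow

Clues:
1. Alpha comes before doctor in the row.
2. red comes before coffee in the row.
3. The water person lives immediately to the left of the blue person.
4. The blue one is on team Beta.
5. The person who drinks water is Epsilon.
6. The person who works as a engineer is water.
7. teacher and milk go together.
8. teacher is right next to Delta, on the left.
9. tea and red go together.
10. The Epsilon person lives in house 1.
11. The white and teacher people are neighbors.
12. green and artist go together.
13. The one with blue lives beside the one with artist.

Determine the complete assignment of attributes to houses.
Solution:

House | Team | Drink | Profession | Color
-----------------------------------------
  1   | Epsilon | water | engineer | white
  2   | Beta | milk | teacher | blue
  3   | Delta | juice | artist | green
  4   | Alpha | tea | lawyer | red
  5   | Gamma | coffee | doctor | yellow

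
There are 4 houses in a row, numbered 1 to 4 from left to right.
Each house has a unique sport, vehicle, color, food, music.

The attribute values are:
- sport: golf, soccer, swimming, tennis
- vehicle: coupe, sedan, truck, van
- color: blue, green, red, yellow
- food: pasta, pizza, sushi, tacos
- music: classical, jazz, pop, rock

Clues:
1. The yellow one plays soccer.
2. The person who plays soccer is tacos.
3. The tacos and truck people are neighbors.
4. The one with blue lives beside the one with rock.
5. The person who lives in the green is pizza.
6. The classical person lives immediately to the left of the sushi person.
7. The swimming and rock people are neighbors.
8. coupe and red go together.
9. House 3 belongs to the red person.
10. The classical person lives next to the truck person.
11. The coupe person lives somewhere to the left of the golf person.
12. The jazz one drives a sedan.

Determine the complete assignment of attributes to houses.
Solution:

House | Sport | Vehicle | Color | Food | Music
----------------------------------------------
  1   | soccer | van | yellow | tacos | classical
  2   | swimming | truck | blue | sushi | pop
  3   | tennis | coupe | red | pasta | rock
  4   | golf | sedan | green | pizza | jazz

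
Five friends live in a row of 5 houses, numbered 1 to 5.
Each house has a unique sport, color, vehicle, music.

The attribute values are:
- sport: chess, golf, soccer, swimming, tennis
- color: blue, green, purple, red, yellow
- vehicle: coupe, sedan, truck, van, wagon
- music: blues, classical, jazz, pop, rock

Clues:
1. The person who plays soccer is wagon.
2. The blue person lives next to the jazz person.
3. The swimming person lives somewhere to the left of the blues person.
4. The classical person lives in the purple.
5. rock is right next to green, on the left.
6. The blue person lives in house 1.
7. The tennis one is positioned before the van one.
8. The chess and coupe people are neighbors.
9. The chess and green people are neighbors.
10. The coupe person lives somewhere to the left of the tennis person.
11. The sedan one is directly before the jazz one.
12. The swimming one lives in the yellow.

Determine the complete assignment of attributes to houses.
Solution:

House | Sport | Color | Vehicle | Music
---------------------------------------
  1   | chess | blue | sedan | rock
  2   | golf | green | coupe | jazz
  3   | tennis | purple | truck | classical
  4   | swimming | yellow | van | pop
  5   | soccer | red | wagon | blues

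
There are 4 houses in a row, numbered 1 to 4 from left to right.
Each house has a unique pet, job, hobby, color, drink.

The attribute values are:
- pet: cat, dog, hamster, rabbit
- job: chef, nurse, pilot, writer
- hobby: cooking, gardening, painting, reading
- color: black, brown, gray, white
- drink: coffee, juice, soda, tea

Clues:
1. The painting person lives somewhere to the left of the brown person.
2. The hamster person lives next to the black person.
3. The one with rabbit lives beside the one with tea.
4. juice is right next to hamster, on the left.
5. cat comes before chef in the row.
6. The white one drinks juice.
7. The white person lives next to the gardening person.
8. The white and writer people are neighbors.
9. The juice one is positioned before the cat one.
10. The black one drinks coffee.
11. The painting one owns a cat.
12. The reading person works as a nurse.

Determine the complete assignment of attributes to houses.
Solution:

House | Pet | Job | Hobby | Color | Drink
-----------------------------------------
  1   | rabbit | nurse | reading | white | juice
  2   | hamster | writer | gardening | gray | tea
  3   | cat | pilot | painting | black | coffee
  4   | dog | chef | cooking | brown | soda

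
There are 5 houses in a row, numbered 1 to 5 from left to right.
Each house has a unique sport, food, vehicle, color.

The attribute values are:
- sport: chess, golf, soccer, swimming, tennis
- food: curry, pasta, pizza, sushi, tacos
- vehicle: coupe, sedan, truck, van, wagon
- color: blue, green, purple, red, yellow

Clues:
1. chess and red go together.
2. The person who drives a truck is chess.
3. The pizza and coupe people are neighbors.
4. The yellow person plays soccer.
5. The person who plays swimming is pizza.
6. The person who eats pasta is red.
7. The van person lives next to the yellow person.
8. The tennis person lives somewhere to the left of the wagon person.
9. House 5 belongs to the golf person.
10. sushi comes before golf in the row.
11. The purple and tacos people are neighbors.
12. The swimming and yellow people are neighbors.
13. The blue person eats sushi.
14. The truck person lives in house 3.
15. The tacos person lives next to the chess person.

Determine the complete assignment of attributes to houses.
Solution:

House | Sport | Food | Vehicle | Color
--------------------------------------
  1   | swimming | pizza | van | purple
  2   | soccer | tacos | coupe | yellow
  3   | chess | pasta | truck | red
  4   | tennis | sushi | sedan | blue
  5   | golf | curry | wagon | green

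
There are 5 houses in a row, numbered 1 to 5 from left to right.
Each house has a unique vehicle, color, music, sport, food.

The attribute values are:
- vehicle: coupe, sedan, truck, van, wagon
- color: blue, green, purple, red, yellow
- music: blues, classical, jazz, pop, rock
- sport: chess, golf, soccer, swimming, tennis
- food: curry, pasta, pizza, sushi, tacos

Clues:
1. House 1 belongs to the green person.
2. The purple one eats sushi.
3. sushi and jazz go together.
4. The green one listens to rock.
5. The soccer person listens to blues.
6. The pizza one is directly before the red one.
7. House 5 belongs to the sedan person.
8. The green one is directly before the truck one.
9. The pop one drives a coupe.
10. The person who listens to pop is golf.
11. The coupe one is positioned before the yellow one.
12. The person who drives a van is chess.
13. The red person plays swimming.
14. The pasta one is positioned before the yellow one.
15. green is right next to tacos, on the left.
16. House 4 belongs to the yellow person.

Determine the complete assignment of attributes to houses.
Solution:

House | Vehicle | Color | Music | Sport | Food
----------------------------------------------
  1   | van | green | rock | chess | pizza
  2   | truck | red | classical | swimming | tacos
  3   | coupe | blue | pop | golf | pasta
  4   | wagon | yellow | blues | soccer | curry
  5   | sedan | purple | jazz | tennis | sushi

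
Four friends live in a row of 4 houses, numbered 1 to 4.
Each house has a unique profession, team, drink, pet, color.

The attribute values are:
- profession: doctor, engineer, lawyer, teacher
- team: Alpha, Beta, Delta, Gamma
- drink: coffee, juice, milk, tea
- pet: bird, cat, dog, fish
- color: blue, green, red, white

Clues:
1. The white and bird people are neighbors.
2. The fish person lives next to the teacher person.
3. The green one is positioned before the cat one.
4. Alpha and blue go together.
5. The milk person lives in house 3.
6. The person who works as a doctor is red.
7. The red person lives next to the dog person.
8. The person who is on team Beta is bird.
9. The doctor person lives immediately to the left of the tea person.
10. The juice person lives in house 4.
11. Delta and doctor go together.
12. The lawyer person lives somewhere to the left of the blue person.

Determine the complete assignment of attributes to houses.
Solution:

House | Profession | Team | Drink | Pet | Color
-----------------------------------------------
  1   | doctor | Delta | coffee | fish | red
  2   | teacher | Gamma | tea | dog | white
  3   | lawyer | Beta | milk | bird | green
  4   | engineer | Alpha | juice | cat | blue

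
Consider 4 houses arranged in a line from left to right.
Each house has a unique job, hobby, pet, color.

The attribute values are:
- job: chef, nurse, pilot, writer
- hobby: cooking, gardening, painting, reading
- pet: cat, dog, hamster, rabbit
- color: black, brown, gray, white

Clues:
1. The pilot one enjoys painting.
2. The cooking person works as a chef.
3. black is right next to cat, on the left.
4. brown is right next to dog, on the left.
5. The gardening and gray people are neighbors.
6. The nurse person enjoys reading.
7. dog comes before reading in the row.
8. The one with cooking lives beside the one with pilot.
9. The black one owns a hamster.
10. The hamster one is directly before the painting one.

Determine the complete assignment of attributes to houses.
Solution:

House | Job | Hobby | Pet | Color
---------------------------------
  1   | chef | cooking | hamster | black
  2   | pilot | painting | cat | brown
  3   | writer | gardening | dog | white
  4   | nurse | reading | rabbit | gray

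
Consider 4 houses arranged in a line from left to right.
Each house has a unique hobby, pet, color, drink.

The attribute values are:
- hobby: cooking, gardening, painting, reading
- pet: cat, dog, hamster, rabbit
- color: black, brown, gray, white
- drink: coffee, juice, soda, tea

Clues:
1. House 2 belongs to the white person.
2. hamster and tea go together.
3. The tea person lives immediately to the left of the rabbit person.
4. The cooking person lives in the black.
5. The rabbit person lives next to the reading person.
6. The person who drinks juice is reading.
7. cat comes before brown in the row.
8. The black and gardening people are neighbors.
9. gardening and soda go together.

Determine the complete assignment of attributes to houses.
Solution:

House | Hobby | Pet | Color | Drink
-----------------------------------
  1   | cooking | hamster | black | tea
  2   | gardening | rabbit | white | soda
  3   | reading | cat | gray | juice
  4   | painting | dog | brown | coffee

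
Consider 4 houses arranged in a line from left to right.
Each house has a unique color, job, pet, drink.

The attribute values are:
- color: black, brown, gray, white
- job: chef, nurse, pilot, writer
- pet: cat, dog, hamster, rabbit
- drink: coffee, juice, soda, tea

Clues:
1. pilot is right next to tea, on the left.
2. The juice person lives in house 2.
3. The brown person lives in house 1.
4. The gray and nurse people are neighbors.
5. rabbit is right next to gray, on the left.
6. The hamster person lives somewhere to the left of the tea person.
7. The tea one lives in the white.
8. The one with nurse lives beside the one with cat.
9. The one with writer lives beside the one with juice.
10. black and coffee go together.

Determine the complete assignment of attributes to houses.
Solution:

House | Color | Job | Pet | Drink
---------------------------------
  1   | brown | writer | rabbit | soda
  2   | gray | pilot | hamster | juice
  3   | white | nurse | dog | tea
  4   | black | chef | cat | coffee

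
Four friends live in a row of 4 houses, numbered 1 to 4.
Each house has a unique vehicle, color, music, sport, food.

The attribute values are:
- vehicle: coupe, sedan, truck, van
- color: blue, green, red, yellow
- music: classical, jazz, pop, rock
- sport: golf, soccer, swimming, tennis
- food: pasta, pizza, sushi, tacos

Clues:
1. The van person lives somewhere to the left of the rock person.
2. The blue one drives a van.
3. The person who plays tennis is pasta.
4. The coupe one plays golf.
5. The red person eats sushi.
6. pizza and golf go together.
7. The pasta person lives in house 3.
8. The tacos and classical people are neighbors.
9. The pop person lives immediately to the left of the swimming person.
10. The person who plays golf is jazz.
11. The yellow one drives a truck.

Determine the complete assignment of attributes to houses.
Solution:

House | Vehicle | Color | Music | Sport | Food
----------------------------------------------
  1   | van | blue | pop | soccer | tacos
  2   | sedan | red | classical | swimming | sushi
  3   | truck | yellow | rock | tennis | pasta
  4   | coupe | green | jazz | golf | pizza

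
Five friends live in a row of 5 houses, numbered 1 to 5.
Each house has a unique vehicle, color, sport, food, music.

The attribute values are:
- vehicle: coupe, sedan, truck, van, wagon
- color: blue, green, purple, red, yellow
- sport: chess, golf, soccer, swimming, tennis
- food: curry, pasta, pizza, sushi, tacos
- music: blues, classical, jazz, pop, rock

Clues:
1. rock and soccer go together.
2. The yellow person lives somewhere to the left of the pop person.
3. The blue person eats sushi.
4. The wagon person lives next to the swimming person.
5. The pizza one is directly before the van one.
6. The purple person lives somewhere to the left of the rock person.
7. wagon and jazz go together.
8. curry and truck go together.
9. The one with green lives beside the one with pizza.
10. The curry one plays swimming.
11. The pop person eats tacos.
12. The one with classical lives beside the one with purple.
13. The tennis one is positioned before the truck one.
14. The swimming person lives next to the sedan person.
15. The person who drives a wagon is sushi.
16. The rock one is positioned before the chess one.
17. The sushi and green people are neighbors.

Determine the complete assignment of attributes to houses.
Solution:

House | Vehicle | Color | Sport | Food | Music
----------------------------------------------
  1   | wagon | blue | tennis | sushi | jazz
  2   | truck | green | swimming | curry | classical
  3   | sedan | purple | golf | pizza | blues
  4   | van | yellow | soccer | pasta | rock
  5   | coupe | red | chess | tacos | pop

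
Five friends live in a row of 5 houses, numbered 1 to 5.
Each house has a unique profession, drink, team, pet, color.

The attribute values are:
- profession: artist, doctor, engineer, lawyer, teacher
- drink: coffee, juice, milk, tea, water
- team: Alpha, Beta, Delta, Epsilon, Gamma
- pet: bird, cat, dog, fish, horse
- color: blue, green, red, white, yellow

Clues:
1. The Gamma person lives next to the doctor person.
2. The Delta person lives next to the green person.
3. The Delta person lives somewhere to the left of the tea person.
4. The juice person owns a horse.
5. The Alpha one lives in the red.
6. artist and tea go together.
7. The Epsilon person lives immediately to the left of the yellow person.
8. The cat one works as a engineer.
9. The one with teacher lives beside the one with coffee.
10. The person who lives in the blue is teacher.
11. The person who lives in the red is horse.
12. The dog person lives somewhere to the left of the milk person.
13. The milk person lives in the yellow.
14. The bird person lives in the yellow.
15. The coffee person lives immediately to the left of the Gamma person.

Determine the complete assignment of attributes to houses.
Solution:

House | Profession | Drink | Team | Pet | Color
-----------------------------------------------
  1   | teacher | water | Delta | dog | blue
  2   | engineer | coffee | Epsilon | cat | green
  3   | lawyer | milk | Gamma | bird | yellow
  4   | doctor | juice | Alpha | horse | red
  5   | artist | tea | Beta | fish | white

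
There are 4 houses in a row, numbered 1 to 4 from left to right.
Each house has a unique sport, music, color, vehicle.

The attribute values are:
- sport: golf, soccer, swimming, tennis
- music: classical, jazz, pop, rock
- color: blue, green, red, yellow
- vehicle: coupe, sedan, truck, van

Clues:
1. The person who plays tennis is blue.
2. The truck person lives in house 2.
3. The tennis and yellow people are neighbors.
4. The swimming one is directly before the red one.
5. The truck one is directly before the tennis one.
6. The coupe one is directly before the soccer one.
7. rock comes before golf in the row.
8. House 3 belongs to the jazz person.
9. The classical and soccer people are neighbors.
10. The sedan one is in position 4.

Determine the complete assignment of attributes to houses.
Solution:

House | Sport | Music | Color | Vehicle
---------------------------------------
  1   | swimming | classical | green | coupe
  2   | soccer | rock | red | truck
  3   | tennis | jazz | blue | van
  4   | golf | pop | yellow | sedan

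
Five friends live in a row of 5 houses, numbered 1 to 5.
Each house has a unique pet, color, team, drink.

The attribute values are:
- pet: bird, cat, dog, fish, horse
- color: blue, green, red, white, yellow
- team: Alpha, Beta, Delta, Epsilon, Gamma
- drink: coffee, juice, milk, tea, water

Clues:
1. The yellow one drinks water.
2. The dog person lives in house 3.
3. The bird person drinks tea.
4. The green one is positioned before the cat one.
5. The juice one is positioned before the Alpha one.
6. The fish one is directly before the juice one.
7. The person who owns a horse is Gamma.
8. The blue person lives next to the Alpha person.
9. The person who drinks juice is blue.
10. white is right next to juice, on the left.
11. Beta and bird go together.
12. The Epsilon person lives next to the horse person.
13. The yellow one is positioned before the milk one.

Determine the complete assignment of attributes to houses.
Solution:

House | Pet | Color | Team | Drink
----------------------------------
  1   | fish | white | Epsilon | coffee
  2   | horse | blue | Gamma | juice
  3   | dog | yellow | Alpha | water
  4   | bird | green | Beta | tea
  5   | cat | red | Delta | milk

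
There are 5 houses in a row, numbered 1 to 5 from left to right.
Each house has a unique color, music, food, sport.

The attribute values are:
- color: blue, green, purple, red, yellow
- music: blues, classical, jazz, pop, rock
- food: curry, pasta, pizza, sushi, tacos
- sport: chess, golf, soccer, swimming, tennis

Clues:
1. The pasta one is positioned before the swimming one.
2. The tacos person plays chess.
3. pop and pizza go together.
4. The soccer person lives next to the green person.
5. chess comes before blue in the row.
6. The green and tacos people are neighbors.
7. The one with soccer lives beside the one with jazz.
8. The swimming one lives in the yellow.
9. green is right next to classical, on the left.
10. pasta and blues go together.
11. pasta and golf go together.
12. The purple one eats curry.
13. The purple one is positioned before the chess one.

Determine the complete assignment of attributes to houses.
Solution:

House | Color | Music | Food | Sport
------------------------------------
  1   | purple | rock | curry | soccer
  2   | green | jazz | sushi | tennis
  3   | red | classical | tacos | chess
  4   | blue | blues | pasta | golf
  5   | yellow | pop | pizza | swimming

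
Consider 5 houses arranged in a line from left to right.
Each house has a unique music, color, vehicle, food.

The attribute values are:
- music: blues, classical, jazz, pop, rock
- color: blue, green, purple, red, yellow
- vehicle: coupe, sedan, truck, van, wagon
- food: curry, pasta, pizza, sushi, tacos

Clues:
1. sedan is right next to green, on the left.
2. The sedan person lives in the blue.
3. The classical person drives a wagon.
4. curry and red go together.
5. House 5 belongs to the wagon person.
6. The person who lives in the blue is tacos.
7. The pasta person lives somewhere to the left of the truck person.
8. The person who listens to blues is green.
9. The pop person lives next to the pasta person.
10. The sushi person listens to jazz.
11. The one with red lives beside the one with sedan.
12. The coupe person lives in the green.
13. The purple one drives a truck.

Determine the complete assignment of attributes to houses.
Solution:

House | Music | Color | Vehicle | Food
--------------------------------------
  1   | rock | red | van | curry
  2   | pop | blue | sedan | tacos
  3   | blues | green | coupe | pasta
  4   | jazz | purple | truck | sushi
  5   | classical | yellow | wagon | pizza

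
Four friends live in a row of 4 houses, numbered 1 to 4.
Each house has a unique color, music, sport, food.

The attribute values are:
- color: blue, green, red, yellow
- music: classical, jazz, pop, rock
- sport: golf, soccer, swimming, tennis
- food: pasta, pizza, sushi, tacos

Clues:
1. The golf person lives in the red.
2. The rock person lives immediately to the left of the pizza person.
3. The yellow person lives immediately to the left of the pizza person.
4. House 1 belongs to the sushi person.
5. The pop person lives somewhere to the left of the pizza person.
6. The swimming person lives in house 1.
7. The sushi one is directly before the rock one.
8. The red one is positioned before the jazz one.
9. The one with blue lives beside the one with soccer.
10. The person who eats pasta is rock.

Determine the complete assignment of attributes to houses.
Solution:

House | Color | Music | Sport | Food
------------------------------------
  1   | blue | pop | swimming | sushi
  2   | yellow | rock | soccer | pasta
  3   | red | classical | golf | pizza
  4   | green | jazz | tennis | tacos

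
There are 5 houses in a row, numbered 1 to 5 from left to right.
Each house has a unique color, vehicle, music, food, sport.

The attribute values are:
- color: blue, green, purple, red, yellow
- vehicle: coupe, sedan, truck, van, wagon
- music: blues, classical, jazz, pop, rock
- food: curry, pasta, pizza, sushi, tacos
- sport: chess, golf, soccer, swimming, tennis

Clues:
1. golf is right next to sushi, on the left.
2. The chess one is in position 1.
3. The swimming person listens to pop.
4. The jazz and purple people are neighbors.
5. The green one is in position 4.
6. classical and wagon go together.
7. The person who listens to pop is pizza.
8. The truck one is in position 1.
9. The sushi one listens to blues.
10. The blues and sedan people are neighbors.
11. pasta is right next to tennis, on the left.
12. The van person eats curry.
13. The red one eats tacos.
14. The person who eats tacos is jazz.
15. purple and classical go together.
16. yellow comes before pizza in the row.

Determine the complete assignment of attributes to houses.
Solution:

House | Color | Vehicle | Music | Food | Sport
----------------------------------------------
  1   | red | truck | jazz | tacos | chess
  2   | purple | wagon | classical | pasta | golf
  3   | yellow | coupe | blues | sushi | tennis
  4   | green | sedan | pop | pizza | swimming
  5   | blue | van | rock | curry | soccer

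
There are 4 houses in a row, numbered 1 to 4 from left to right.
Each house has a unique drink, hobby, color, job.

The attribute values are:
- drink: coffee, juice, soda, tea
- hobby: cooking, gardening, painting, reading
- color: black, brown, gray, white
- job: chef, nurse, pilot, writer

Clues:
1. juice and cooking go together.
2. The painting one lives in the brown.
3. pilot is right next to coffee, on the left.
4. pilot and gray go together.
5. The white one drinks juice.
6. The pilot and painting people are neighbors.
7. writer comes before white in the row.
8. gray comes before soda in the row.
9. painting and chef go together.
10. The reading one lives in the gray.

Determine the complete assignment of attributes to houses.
Solution:

House | Drink | Hobby | Color | Job
-----------------------------------
  1   | tea | reading | gray | pilot
  2   | coffee | painting | brown | chef
  3   | soda | gardening | black | writer
  4   | juice | cooking | white | nurse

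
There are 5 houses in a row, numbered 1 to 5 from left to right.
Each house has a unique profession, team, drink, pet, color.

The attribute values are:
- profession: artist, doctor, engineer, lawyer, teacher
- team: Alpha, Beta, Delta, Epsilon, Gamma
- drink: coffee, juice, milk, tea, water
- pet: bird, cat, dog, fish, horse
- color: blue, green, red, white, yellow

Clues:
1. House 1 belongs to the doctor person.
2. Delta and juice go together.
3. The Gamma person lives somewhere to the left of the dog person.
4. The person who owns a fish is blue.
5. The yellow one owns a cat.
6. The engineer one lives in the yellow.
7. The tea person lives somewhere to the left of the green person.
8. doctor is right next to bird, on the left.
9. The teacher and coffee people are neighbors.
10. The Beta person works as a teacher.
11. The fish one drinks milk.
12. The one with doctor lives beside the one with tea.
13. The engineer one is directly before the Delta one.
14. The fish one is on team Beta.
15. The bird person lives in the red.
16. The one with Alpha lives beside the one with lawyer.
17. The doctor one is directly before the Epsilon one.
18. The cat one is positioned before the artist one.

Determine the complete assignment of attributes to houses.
Solution:

House | Profession | Team | Drink | Pet | Color
-----------------------------------------------
  1   | doctor | Alpha | water | horse | white
  2   | lawyer | Epsilon | tea | bird | red
  3   | teacher | Beta | milk | fish | blue
  4   | engineer | Gamma | coffee | cat | yellow
  5   | artist | Delta | juice | dog | green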